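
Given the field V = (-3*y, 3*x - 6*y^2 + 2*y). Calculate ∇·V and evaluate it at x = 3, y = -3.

∂V₁/∂x = 0
∂V₂/∂y = -12*y + 2
∇·V = -12*y + 2
At (3, -3): 38.

38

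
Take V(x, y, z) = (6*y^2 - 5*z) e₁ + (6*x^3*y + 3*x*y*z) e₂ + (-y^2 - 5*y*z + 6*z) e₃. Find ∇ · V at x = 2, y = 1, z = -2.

∂V₁/∂x = 0
∂V₂/∂y = 6*x^3 + 3*x*z
∂V₃/∂z = -5*y + 6
∇·V = 6*x^3 + 3*x*z - 5*y + 6
At (2, 1, -2): 37.

37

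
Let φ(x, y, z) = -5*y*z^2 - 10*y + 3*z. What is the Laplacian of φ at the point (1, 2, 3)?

∂²φ/∂x² = 0
∂²φ/∂y² = 0
∂²φ/∂z² = -10*y
∇²φ = -10*y
At (1, 2, 3): -20.

-20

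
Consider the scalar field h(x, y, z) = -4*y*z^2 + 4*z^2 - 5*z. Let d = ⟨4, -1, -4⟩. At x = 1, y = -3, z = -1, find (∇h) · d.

152

∂h/∂x = 0
∂h/∂y = -4*z^2
∂h/∂z = -8*y*z + 8*z - 5
∇h at (1, -3, -1) = (0, -4, -37)
∇h · d = (0)(4) + (-4)(-1) + (-37)(-4) = 152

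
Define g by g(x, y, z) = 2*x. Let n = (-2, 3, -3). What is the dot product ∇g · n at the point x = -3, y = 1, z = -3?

∂g/∂x = 2
∂g/∂y = 0
∂g/∂z = 0
∇g at (-3, 1, -3) = (2, 0, 0)
∇g · n = (2)(-2) + (0)(3) + (0)(-3) = -4

-4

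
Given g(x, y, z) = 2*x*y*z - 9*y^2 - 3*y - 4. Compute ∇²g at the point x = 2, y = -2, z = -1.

-18

∂²g/∂x² = 0
∂²g/∂y² = -18
∂²g/∂z² = 0
∇²g = -18
At (2, -2, -1): -18.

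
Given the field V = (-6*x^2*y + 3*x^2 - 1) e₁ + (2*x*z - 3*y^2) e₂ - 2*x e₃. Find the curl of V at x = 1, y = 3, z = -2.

(-2, 2, 2)

(∇×V)₁ = ∂V₃/∂y − ∂V₂/∂z = -2*x
(∇×V)₂ = ∂V₁/∂z − ∂V₃/∂x = 2
(∇×V)₃ = ∂V₂/∂x − ∂V₁/∂y = 6*x^2 + 2*z
∇×V = (-2*x, 2, 6*x^2 + 2*z)
At (1, 3, -2): (-2, 2, 2).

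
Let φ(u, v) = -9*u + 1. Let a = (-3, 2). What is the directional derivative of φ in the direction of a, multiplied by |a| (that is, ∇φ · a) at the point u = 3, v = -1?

∂φ/∂u = -9
∂φ/∂v = 0
∇φ at (3, -1) = (-9, 0)
∇φ · a = (-9)(-3) + (0)(2) = 27

27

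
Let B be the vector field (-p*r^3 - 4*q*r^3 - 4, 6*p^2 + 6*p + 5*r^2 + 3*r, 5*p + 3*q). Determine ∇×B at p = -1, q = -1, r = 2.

(∇×B)₁ = ∂B₃/∂q − ∂B₂/∂r = -10*r
(∇×B)₂ = ∂B₁/∂r − ∂B₃/∂p = -3*p*r^2 - 12*q*r^2 - 5
(∇×B)₃ = ∂B₂/∂p − ∂B₁/∂q = 12*p + 4*r^3 + 6
∇×B = (-10*r, -3*p*r^2 - 12*q*r^2 - 5, 12*p + 4*r^3 + 6)
At (-1, -1, 2): (-20, 55, 26).

(-20, 55, 26)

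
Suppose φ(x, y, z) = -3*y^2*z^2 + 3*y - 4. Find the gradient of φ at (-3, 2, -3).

∂φ/∂x = 0
∂φ/∂y = -6*y*z^2 + 3
∂φ/∂z = -6*y^2*z
∇φ = (0, -6*y*z^2 + 3, -6*y^2*z)
At (-3, 2, -3): (0, -105, 72).

(0, -105, 72)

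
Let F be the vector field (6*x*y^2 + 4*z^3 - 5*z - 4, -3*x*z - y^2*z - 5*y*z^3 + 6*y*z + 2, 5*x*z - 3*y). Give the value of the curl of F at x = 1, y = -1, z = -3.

(∇×F)₁ = ∂F₃/∂y − ∂F₂/∂z = 3*x + y^2 + 15*y*z^2 - 6*y - 3
(∇×F)₂ = ∂F₁/∂z − ∂F₃/∂x = 12*z^2 - 5*z - 5
(∇×F)₃ = ∂F₂/∂x − ∂F₁/∂y = -12*x*y - 3*z
∇×F = (3*x + y^2 + 15*y*z^2 - 6*y - 3, 12*z^2 - 5*z - 5, -12*x*y - 3*z)
At (1, -1, -3): (-128, 118, 21).

(-128, 118, 21)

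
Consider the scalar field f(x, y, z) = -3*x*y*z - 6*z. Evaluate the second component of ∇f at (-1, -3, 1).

3

(∇f)_2 = ∂f/∂y = -3*x*z
At (-1, -3, 1): 3.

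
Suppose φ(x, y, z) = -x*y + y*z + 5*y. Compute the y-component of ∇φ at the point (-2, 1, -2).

(∇φ)_2 = ∂φ/∂y = -x + z + 5
At (-2, 1, -2): 5.

5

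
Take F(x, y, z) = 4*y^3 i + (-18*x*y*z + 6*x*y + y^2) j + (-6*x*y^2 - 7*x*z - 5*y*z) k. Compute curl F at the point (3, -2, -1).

(-31, 17, -96)

(∇×F)₁ = ∂F₃/∂y − ∂F₂/∂z = 6*x*y - 5*z
(∇×F)₂ = ∂F₁/∂z − ∂F₃/∂x = 6*y^2 + 7*z
(∇×F)₃ = ∂F₂/∂x − ∂F₁/∂y = -12*y^2 - 18*y*z + 6*y
∇×F = (6*x*y - 5*z, 6*y^2 + 7*z, -12*y^2 - 18*y*z + 6*y)
At (3, -2, -1): (-31, 17, -96).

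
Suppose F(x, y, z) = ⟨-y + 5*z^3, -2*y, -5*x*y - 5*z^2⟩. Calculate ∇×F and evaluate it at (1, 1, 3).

(∇×F)₁ = ∂F₃/∂y − ∂F₂/∂z = -5*x
(∇×F)₂ = ∂F₁/∂z − ∂F₃/∂x = 5*y + 15*z^2
(∇×F)₃ = ∂F₂/∂x − ∂F₁/∂y = 1
∇×F = (-5*x, 5*y + 15*z^2, 1)
At (1, 1, 3): (-5, 140, 1).

(-5, 140, 1)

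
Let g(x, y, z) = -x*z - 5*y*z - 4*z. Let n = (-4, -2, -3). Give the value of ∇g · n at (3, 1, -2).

8

∂g/∂x = -z
∂g/∂y = -5*z
∂g/∂z = -x - 5*y - 4
∇g at (3, 1, -2) = (2, 10, -12)
∇g · n = (2)(-4) + (10)(-2) + (-12)(-3) = 8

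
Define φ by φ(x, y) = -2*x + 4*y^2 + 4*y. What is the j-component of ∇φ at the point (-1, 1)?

(∇φ)_2 = ∂φ/∂y = 8*y + 4
At (-1, 1): 12.

12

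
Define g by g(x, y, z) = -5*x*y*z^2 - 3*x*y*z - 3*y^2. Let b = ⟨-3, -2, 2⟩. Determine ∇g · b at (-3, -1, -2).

-36

∂g/∂x = -5*y*z^2 - 3*y*z
∂g/∂y = -5*x*z^2 - 3*x*z - 6*y
∂g/∂z = -10*x*y*z - 3*x*y
∇g at (-3, -1, -2) = (14, 48, 51)
∇g · b = (14)(-3) + (48)(-2) + (51)(2) = -36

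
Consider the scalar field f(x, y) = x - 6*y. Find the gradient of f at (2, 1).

∂f/∂x = 1
∂f/∂y = -6
∇f = (1, -6)
At (2, 1): (1, -6).

(1, -6)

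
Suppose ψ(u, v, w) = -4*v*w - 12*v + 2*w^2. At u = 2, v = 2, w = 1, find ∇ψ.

∂ψ/∂u = 0
∂ψ/∂v = -4*w - 12
∂ψ/∂w = -4*v + 4*w
∇ψ = (0, -4*w - 12, -4*v + 4*w)
At (2, 2, 1): (0, -16, -4).

(0, -16, -4)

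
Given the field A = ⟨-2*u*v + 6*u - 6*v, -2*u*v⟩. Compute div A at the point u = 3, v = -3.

∂A₁/∂u = -2*v + 6
∂A₂/∂v = -2*u
∇·A = -2*u - 2*v + 6
At (3, -3): 6.

6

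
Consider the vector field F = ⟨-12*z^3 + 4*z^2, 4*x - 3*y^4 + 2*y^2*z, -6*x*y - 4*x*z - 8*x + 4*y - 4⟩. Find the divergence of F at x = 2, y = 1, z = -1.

∂F₁/∂x = 0
∂F₂/∂y = -12*y^3 + 4*y*z
∂F₃/∂z = -4*x
∇·F = -4*x - 12*y^3 + 4*y*z
At (2, 1, -1): -24.

-24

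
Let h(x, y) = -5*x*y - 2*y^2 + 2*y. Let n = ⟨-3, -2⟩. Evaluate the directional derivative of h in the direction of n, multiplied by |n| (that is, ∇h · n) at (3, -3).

∂h/∂x = -5*y
∂h/∂y = -5*x - 4*y + 2
∇h at (3, -3) = (15, -1)
∇h · n = (15)(-3) + (-1)(-2) = -43

-43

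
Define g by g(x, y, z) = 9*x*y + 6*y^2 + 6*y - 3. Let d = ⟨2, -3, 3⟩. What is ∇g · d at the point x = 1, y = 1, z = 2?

∂g/∂x = 9*y
∂g/∂y = 9*x + 12*y + 6
∂g/∂z = 0
∇g at (1, 1, 2) = (9, 27, 0)
∇g · d = (9)(2) + (27)(-3) + (0)(3) = -63

-63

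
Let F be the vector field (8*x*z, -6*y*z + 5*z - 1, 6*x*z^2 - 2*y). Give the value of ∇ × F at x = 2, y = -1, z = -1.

(∇×F)₁ = ∂F₃/∂y − ∂F₂/∂z = 6*y - 7
(∇×F)₂ = ∂F₁/∂z − ∂F₃/∂x = 8*x - 6*z^2
(∇×F)₃ = ∂F₂/∂x − ∂F₁/∂y = 0
∇×F = (6*y - 7, 8*x - 6*z^2, 0)
At (2, -1, -1): (-13, 10, 0).

(-13, 10, 0)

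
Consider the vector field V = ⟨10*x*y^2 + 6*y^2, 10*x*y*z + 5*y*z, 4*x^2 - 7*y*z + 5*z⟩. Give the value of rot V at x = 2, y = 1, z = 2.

(∇×V)₁ = ∂V₃/∂y − ∂V₂/∂z = -10*x*y - 5*y - 7*z
(∇×V)₂ = ∂V₁/∂z − ∂V₃/∂x = -8*x
(∇×V)₃ = ∂V₂/∂x − ∂V₁/∂y = -20*x*y + 10*y*z - 12*y
∇×V = (-10*x*y - 5*y - 7*z, -8*x, -20*x*y + 10*y*z - 12*y)
At (2, 1, 2): (-39, -16, -32).

(-39, -16, -32)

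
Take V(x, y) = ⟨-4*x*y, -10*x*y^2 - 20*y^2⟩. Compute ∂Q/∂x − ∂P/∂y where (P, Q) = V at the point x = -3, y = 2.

∂V₂/∂x = -10*y^2
∂V₁/∂y = -4*x
Scalar curl = 4*x - 10*y^2
At (-3, 2): -52.

-52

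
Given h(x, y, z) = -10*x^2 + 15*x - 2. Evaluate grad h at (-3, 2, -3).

∂h/∂x = -20*x + 15
∂h/∂y = 0
∂h/∂z = 0
∇h = (-20*x + 15, 0, 0)
At (-3, 2, -3): (75, 0, 0).

(75, 0, 0)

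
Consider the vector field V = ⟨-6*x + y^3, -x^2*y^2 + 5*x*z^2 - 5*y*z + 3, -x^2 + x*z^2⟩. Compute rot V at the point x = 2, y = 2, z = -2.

(∇×V)₁ = ∂V₃/∂y − ∂V₂/∂z = -10*x*z + 5*y
(∇×V)₂ = ∂V₁/∂z − ∂V₃/∂x = 2*x - z^2
(∇×V)₃ = ∂V₂/∂x − ∂V₁/∂y = -2*x*y^2 - 3*y^2 + 5*z^2
∇×V = (-10*x*z + 5*y, 2*x - z^2, -2*x*y^2 - 3*y^2 + 5*z^2)
At (2, 2, -2): (50, 0, -8).

(50, 0, -8)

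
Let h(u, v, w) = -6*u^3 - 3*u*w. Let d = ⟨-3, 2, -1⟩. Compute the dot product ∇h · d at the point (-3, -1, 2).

∂h/∂u = -18*u^2 - 3*w
∂h/∂v = 0
∂h/∂w = -3*u
∇h at (-3, -1, 2) = (-168, 0, 9)
∇h · d = (-168)(-3) + (0)(2) + (9)(-1) = 495

495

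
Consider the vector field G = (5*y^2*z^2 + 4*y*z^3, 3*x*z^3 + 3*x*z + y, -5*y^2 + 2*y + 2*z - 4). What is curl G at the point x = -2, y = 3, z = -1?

(-4, -54, -32)

(∇×G)₁ = ∂G₃/∂y − ∂G₂/∂z = -9*x*z^2 - 3*x - 10*y + 2
(∇×G)₂ = ∂G₁/∂z − ∂G₃/∂x = 10*y^2*z + 12*y*z^2
(∇×G)₃ = ∂G₂/∂x − ∂G₁/∂y = -10*y*z^2 - z^3 + 3*z
∇×G = (-9*x*z^2 - 3*x - 10*y + 2, 10*y^2*z + 12*y*z^2, -10*y*z^2 - z^3 + 3*z)
At (-2, 3, -1): (-4, -54, -32).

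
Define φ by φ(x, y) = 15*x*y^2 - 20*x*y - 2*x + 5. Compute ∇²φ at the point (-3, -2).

-90

∂²φ/∂x² = 0
∂²φ/∂y² = 30*x
∇²φ = 30*x
At (-3, -2): -90.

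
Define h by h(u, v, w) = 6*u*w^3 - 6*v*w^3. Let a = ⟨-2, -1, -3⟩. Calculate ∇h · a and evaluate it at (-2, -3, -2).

∂h/∂u = 6*w^3
∂h/∂v = -6*w^3
∂h/∂w = 18*u*w^2 - 18*v*w^2
∇h at (-2, -3, -2) = (-48, 48, 72)
∇h · a = (-48)(-2) + (48)(-1) + (72)(-3) = -168

-168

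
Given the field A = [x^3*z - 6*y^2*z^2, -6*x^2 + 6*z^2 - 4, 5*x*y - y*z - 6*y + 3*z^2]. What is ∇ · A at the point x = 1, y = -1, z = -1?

∂A₁/∂x = 3*x^2*z
∂A₂/∂y = 0
∂A₃/∂z = -y + 6*z
∇·A = 3*x^2*z - y + 6*z
At (1, -1, -1): -8.

-8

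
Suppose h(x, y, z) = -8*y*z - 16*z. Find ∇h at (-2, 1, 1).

∂h/∂x = 0
∂h/∂y = -8*z
∂h/∂z = -8*y - 16
∇h = (0, -8*z, -8*y - 16)
At (-2, 1, 1): (0, -8, -24).

(0, -8, -24)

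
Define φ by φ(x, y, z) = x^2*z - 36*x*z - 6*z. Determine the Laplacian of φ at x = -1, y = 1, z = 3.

6

∂²φ/∂x² = 2*z
∂²φ/∂y² = 0
∂²φ/∂z² = 0
∇²φ = 2*z
At (-1, 1, 3): 6.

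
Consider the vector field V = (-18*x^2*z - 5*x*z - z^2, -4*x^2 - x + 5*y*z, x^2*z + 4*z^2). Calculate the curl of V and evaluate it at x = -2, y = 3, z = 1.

(-15, -60, 15)

(∇×V)₁ = ∂V₃/∂y − ∂V₂/∂z = -5*y
(∇×V)₂ = ∂V₁/∂z − ∂V₃/∂x = -18*x^2 - 2*x*z - 5*x - 2*z
(∇×V)₃ = ∂V₂/∂x − ∂V₁/∂y = -8*x - 1
∇×V = (-5*y, -18*x^2 - 2*x*z - 5*x - 2*z, -8*x - 1)
At (-2, 3, 1): (-15, -60, 15).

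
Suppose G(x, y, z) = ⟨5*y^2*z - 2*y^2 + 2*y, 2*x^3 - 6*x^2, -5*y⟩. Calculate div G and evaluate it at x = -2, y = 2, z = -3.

0

∂G₁/∂x = 0
∂G₂/∂y = 0
∂G₃/∂z = 0
∇·G = 0
At (-2, 2, -3): 0.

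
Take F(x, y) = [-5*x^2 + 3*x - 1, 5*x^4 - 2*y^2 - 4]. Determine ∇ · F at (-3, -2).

∂F₁/∂x = -10*x + 3
∂F₂/∂y = -4*y
∇·F = -10*x - 4*y + 3
At (-3, -2): 41.

41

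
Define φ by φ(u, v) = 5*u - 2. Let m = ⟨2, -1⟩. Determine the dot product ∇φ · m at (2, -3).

∂φ/∂u = 5
∂φ/∂v = 0
∇φ at (2, -3) = (5, 0)
∇φ · m = (5)(2) + (0)(-1) = 10

10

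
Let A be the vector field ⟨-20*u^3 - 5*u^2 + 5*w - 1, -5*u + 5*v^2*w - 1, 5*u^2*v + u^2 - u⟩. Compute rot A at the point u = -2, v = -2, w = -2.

(∇×A)₁ = ∂A₃/∂v − ∂A₂/∂w = 5*u^2 - 5*v^2
(∇×A)₂ = ∂A₁/∂w − ∂A₃/∂u = -10*u*v - 2*u + 6
(∇×A)₃ = ∂A₂/∂u − ∂A₁/∂v = -5
∇×A = (5*u^2 - 5*v^2, -10*u*v - 2*u + 6, -5)
At (-2, -2, -2): (0, -30, -5).

(0, -30, -5)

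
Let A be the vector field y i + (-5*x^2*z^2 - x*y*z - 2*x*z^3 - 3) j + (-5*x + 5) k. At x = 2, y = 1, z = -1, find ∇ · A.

∂A₁/∂x = 0
∂A₂/∂y = -x*z
∂A₃/∂z = 0
∇·A = -x*z
At (2, 1, -1): 2.

2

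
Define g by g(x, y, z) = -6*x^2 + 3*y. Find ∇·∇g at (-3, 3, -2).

∂²g/∂x² = -12
∂²g/∂y² = 0
∂²g/∂z² = 0
∇²g = -12
At (-3, 3, -2): -12.

-12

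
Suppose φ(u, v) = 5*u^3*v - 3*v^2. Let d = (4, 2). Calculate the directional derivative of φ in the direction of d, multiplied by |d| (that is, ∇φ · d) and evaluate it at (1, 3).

154

∂φ/∂u = 15*u^2*v
∂φ/∂v = 5*u^3 - 6*v
∇φ at (1, 3) = (45, -13)
∇φ · d = (45)(4) + (-13)(2) = 154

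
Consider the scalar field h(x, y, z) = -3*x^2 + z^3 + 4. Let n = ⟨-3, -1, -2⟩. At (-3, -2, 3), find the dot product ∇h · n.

∂h/∂x = -6*x
∂h/∂y = 0
∂h/∂z = 3*z^2
∇h at (-3, -2, 3) = (18, 0, 27)
∇h · n = (18)(-3) + (0)(-1) + (27)(-2) = -108

-108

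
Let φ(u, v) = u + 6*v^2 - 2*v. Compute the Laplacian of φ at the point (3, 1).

∂²φ/∂u² = 0
∂²φ/∂v² = 12
∇²φ = 12
At (3, 1): 12.

12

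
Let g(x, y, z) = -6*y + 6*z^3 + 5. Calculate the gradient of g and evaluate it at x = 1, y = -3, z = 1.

(0, -6, 18)

∂g/∂x = 0
∂g/∂y = -6
∂g/∂z = 18*z^2
∇g = (0, -6, 18*z^2)
At (1, -3, 1): (0, -6, 18).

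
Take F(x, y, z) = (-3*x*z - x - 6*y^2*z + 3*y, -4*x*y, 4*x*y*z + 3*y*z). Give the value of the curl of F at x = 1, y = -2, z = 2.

(14, -11, -43)

(∇×F)₁ = ∂F₃/∂y − ∂F₂/∂z = 4*x*z + 3*z
(∇×F)₂ = ∂F₁/∂z − ∂F₃/∂x = -3*x - 6*y^2 - 4*y*z
(∇×F)₃ = ∂F₂/∂x − ∂F₁/∂y = 12*y*z - 4*y - 3
∇×F = (4*x*z + 3*z, -3*x - 6*y^2 - 4*y*z, 12*y*z - 4*y - 3)
At (1, -2, 2): (14, -11, -43).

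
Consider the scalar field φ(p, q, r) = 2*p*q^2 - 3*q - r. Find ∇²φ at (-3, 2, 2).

∂²φ/∂p² = 0
∂²φ/∂q² = 4*p
∂²φ/∂r² = 0
∇²φ = 4*p
At (-3, 2, 2): -12.

-12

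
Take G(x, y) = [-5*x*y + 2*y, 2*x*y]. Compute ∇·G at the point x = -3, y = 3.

-21

∂G₁/∂x = -5*y
∂G₂/∂y = 2*x
∇·G = 2*x - 5*y
At (-3, 3): -21.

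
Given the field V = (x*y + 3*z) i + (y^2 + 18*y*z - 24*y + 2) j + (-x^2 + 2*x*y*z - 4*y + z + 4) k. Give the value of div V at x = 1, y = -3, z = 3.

∂V₁/∂x = y
∂V₂/∂y = 2*y + 18*z - 24
∂V₃/∂z = 2*x*y + 1
∇·V = 2*x*y + 3*y + 18*z - 23
At (1, -3, 3): 16.

16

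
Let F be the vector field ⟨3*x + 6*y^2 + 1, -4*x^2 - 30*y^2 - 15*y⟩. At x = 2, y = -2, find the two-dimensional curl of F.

8

∂F₂/∂x = -8*x
∂F₁/∂y = 12*y
Scalar curl = -8*x - 12*y
At (2, -2): 8.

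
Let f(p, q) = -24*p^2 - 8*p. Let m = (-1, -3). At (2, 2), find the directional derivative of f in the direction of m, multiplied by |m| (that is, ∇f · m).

∂f/∂p = -48*p - 8
∂f/∂q = 0
∇f at (2, 2) = (-104, 0)
∇f · m = (-104)(-1) + (0)(-3) = 104

104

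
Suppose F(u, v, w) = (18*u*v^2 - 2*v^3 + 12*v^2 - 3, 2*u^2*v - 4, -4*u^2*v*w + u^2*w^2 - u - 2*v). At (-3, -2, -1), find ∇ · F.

∂F₁/∂u = 18*v^2
∂F₂/∂v = 2*u^2
∂F₃/∂w = -4*u^2*v + 2*u^2*w
∇·F = -4*u^2*v + 2*u^2*w + 2*u^2 + 18*v^2
At (-3, -2, -1): 144.

144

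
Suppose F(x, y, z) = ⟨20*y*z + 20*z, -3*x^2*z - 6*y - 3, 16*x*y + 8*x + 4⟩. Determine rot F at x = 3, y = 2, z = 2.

(∇×F)₁ = ∂F₃/∂y − ∂F₂/∂z = 3*x^2 + 16*x
(∇×F)₂ = ∂F₁/∂z − ∂F₃/∂x = 4*y + 12
(∇×F)₃ = ∂F₂/∂x − ∂F₁/∂y = -6*x*z - 20*z
∇×F = (3*x^2 + 16*x, 4*y + 12, -6*x*z - 20*z)
At (3, 2, 2): (75, 20, -76).

(75, 20, -76)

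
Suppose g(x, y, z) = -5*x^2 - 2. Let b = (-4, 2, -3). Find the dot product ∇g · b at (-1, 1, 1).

∂g/∂x = -10*x
∂g/∂y = 0
∂g/∂z = 0
∇g at (-1, 1, 1) = (10, 0, 0)
∇g · b = (10)(-4) + (0)(2) + (0)(-3) = -40

-40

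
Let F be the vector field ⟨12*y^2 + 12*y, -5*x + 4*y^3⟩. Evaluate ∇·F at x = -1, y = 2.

∂F₁/∂x = 0
∂F₂/∂y = 12*y^2
∇·F = 12*y^2
At (-1, 2): 48.

48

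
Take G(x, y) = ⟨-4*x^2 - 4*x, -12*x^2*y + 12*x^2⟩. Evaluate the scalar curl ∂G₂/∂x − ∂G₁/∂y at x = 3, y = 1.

∂G₂/∂x = -24*x*y + 24*x
∂G₁/∂y = 0
Scalar curl = -24*x*y + 24*x
At (3, 1): 0.

0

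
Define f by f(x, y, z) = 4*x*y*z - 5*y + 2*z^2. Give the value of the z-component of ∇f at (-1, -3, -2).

4

(∇f)_3 = ∂f/∂z = 4*x*y + 4*z
At (-1, -3, -2): 4.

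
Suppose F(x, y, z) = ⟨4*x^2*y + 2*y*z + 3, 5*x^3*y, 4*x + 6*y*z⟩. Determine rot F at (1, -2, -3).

(∇×F)₁ = ∂F₃/∂y − ∂F₂/∂z = 6*z
(∇×F)₂ = ∂F₁/∂z − ∂F₃/∂x = 2*y - 4
(∇×F)₃ = ∂F₂/∂x − ∂F₁/∂y = 15*x^2*y - 4*x^2 - 2*z
∇×F = (6*z, 2*y - 4, 15*x^2*y - 4*x^2 - 2*z)
At (1, -2, -3): (-18, -8, -28).

(-18, -8, -28)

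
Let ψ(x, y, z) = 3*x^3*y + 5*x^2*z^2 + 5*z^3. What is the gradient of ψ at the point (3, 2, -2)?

(282, 81, -120)

∂ψ/∂x = 9*x^2*y + 10*x*z^2
∂ψ/∂y = 3*x^3
∂ψ/∂z = 10*x^2*z + 15*z^2
∇ψ = (9*x^2*y + 10*x*z^2, 3*x^3, 10*x^2*z + 15*z^2)
At (3, 2, -2): (282, 81, -120).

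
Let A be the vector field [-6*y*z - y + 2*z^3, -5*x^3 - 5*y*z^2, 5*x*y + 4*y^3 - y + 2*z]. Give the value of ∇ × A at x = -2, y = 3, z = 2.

(∇×A)₁ = ∂A₃/∂y − ∂A₂/∂z = 5*x + 12*y^2 + 10*y*z - 1
(∇×A)₂ = ∂A₁/∂z − ∂A₃/∂x = -11*y + 6*z^2
(∇×A)₃ = ∂A₂/∂x − ∂A₁/∂y = -15*x^2 + 6*z + 1
∇×A = (5*x + 12*y^2 + 10*y*z - 1, -11*y + 6*z^2, -15*x^2 + 6*z + 1)
At (-2, 3, 2): (157, -9, -47).

(157, -9, -47)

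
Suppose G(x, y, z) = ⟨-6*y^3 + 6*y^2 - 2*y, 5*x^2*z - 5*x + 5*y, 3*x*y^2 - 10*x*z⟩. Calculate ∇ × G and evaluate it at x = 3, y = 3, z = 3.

(∇×G)₁ = ∂G₃/∂y − ∂G₂/∂z = -5*x^2 + 6*x*y
(∇×G)₂ = ∂G₁/∂z − ∂G₃/∂x = -3*y^2 + 10*z
(∇×G)₃ = ∂G₂/∂x − ∂G₁/∂y = 10*x*z + 18*y^2 - 12*y - 3
∇×G = (-5*x^2 + 6*x*y, -3*y^2 + 10*z, 10*x*z + 18*y^2 - 12*y - 3)
At (3, 3, 3): (9, 3, 213).

(9, 3, 213)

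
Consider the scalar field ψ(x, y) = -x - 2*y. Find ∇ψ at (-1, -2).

∂ψ/∂x = -1
∂ψ/∂y = -2
∇ψ = (-1, -2)
At (-1, -2): (-1, -2).

(-1, -2)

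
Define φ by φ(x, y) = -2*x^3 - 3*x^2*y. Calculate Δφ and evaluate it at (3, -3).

-18

∂²φ/∂x² = -6*(2*x + y)
∂²φ/∂y² = 0
∇²φ = -12*x - 6*y
At (3, -3): -18.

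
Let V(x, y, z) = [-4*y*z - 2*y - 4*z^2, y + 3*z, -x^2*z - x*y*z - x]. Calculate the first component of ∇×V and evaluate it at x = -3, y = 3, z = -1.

(∇×V)_1 = ∂V₃/∂y − ∂V₂/∂z
= -x*z − (3)
= -x*z - 3
At (-3, 3, -1): -6.

-6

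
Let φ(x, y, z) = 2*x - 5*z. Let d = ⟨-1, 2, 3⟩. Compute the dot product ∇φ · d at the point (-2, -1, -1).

-17

∂φ/∂x = 2
∂φ/∂y = 0
∂φ/∂z = -5
∇φ at (-2, -1, -1) = (2, 0, -5)
∇φ · d = (2)(-1) + (0)(2) + (-5)(3) = -17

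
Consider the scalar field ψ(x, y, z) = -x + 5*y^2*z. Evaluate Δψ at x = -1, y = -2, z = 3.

∂²ψ/∂x² = 0
∂²ψ/∂y² = 10*z
∂²ψ/∂z² = 0
∇²ψ = 10*z
At (-1, -2, 3): 30.

30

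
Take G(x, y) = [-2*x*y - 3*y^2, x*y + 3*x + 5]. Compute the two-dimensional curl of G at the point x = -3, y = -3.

-24

∂G₂/∂x = y + 3
∂G₁/∂y = -2*x - 6*y
Scalar curl = 2*x + 7*y + 3
At (-3, -3): -24.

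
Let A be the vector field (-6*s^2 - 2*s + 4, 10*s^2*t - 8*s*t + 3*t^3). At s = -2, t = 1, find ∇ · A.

87

∂A₁/∂s = -12*s - 2
∂A₂/∂t = 10*s^2 - 8*s + 9*t^2
∇·A = 10*s^2 - 20*s + 9*t^2 - 2
At (-2, 1): 87.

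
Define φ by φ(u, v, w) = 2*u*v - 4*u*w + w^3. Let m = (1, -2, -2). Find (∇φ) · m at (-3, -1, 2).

∂φ/∂u = 2*v - 4*w
∂φ/∂v = 2*u
∂φ/∂w = -4*u + 3*w^2
∇φ at (-3, -1, 2) = (-10, -6, 24)
∇φ · m = (-10)(1) + (-6)(-2) + (24)(-2) = -46

-46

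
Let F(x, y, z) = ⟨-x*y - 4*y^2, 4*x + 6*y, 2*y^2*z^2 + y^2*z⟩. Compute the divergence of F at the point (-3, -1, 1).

∂F₁/∂x = -y
∂F₂/∂y = 6
∂F₃/∂z = 4*y^2*z + y^2
∇·F = 4*y^2*z + y^2 - y + 6
At (-3, -1, 1): 12.

12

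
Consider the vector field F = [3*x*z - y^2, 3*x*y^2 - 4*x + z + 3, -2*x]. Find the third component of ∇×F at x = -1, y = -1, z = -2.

(∇×F)_3 = ∂F₂/∂x − ∂F₁/∂y
= 3*y^2 - 4 − (-2*y)
= 3*y^2 + 2*y - 4
At (-1, -1, -2): -3.

-3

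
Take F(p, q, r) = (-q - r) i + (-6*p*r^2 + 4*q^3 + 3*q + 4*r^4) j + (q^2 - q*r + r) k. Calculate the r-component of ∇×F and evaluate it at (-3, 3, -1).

-5

(∇×F)_3 = ∂F₂/∂p − ∂F₁/∂q
= -6*r^2 − (-1)
= -6*r^2 + 1
At (-3, 3, -1): -5.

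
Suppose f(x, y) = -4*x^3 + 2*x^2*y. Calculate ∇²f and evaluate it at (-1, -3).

∂²f/∂x² = 4*(-6*x + y)
∂²f/∂y² = 0
∇²f = -24*x + 4*y
At (-1, -3): 12.

12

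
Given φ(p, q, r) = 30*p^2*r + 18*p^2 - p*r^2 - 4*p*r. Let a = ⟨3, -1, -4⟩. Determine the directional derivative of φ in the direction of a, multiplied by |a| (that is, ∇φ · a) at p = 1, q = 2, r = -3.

∂φ/∂p = 60*p*r + 36*p - r^2 - 4*r
∂φ/∂q = 0
∂φ/∂r = 30*p^2 - 2*p*r - 4*p
∇φ at (1, 2, -3) = (-141, 0, 32)
∇φ · a = (-141)(3) + (0)(-1) + (32)(-4) = -551

-551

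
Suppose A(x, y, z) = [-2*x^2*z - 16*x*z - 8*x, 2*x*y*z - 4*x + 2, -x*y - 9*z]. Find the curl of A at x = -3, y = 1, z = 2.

(9, 31, 0)

(∇×A)₁ = ∂A₃/∂y − ∂A₂/∂z = -2*x*y - x
(∇×A)₂ = ∂A₁/∂z − ∂A₃/∂x = -2*x^2 - 16*x + y
(∇×A)₃ = ∂A₂/∂x − ∂A₁/∂y = 2*y*z - 4
∇×A = (-2*x*y - x, -2*x^2 - 16*x + y, 2*y*z - 4)
At (-3, 1, 2): (9, 31, 0).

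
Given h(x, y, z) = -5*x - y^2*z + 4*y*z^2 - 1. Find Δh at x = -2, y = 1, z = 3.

∂²h/∂x² = 0
∂²h/∂y² = -2*z
∂²h/∂z² = 8*y
∇²h = 8*y - 2*z
At (-2, 1, 3): 2.

2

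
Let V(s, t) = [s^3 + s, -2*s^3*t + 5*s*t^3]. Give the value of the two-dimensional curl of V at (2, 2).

-8

∂V₂/∂s = -6*s^2*t + 5*t^3
∂V₁/∂t = 0
Scalar curl = -6*s^2*t + 5*t^3
At (2, 2): -8.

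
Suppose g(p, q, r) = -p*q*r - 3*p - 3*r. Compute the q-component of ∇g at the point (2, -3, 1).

(∇g)_2 = ∂g/∂q = -p*r
At (2, -3, 1): -2.

-2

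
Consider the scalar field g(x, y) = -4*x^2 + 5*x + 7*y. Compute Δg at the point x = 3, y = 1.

∂²g/∂x² = -8
∂²g/∂y² = 0
∇²g = -8
At (3, 1): -8.

-8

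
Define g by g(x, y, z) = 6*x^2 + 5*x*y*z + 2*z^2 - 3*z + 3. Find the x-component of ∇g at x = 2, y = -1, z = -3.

(∇g)_1 = ∂g/∂x = 12*x + 5*y*z
At (2, -1, -3): 39.

39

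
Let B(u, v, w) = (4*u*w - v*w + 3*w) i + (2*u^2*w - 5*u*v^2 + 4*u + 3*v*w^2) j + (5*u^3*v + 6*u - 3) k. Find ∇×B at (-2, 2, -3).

(-12, -133, 5)

(∇×B)₁ = ∂B₃/∂v − ∂B₂/∂w = 5*u^3 - 2*u^2 - 6*v*w
(∇×B)₂ = ∂B₁/∂w − ∂B₃/∂u = -15*u^2*v + 4*u - v - 3
(∇×B)₃ = ∂B₂/∂u − ∂B₁/∂v = 4*u*w - 5*v^2 + w + 4
∇×B = (5*u^3 - 2*u^2 - 6*v*w, -15*u^2*v + 4*u - v - 3, 4*u*w - 5*v^2 + w + 4)
At (-2, 2, -3): (-12, -133, 5).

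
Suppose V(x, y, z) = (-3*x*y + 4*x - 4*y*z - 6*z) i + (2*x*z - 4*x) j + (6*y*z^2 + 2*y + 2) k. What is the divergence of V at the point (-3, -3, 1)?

-23

∂V₁/∂x = -3*y + 4
∂V₂/∂y = 0
∂V₃/∂z = 12*y*z
∇·V = 12*y*z - 3*y + 4
At (-3, -3, 1): -23.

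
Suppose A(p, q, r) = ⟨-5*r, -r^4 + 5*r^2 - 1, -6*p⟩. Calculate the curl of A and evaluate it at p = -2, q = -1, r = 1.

(-6, 1, 0)

(∇×A)₁ = ∂A₃/∂q − ∂A₂/∂r = 4*r^3 - 10*r
(∇×A)₂ = ∂A₁/∂r − ∂A₃/∂p = 1
(∇×A)₃ = ∂A₂/∂p − ∂A₁/∂q = 0
∇×A = (4*r^3 - 10*r, 1, 0)
At (-2, -1, 1): (-6, 1, 0).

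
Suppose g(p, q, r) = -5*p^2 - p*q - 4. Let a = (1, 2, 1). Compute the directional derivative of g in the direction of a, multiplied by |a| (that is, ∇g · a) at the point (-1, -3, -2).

∂g/∂p = -10*p - q
∂g/∂q = -p
∂g/∂r = 0
∇g at (-1, -3, -2) = (13, 1, 0)
∇g · a = (13)(1) + (1)(2) + (0)(1) = 15

15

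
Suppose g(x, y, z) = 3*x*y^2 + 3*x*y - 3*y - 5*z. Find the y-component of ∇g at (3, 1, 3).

24

(∇g)_2 = ∂g/∂y = 6*x*y + 3*x - 3
At (3, 1, 3): 24.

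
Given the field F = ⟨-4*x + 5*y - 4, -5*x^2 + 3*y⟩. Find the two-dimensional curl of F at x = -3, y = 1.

25

∂F₂/∂x = -10*x
∂F₁/∂y = 5
Scalar curl = -10*x - 5
At (-3, 1): 25.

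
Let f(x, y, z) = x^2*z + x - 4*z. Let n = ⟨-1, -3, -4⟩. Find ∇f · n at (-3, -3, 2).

-9

∂f/∂x = 2*x*z + 1
∂f/∂y = 0
∂f/∂z = x^2 - 4
∇f at (-3, -3, 2) = (-11, 0, 5)
∇f · n = (-11)(-1) + (0)(-3) + (5)(-4) = -9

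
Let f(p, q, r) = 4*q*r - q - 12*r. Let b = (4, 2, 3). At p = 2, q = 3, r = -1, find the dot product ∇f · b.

-10

∂f/∂p = 0
∂f/∂q = 4*r - 1
∂f/∂r = 4*q - 12
∇f at (2, 3, -1) = (0, -5, 0)
∇f · b = (0)(4) + (-5)(2) + (0)(3) = -10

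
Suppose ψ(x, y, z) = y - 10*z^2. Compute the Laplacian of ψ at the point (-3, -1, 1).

∂²ψ/∂x² = 0
∂²ψ/∂y² = 0
∂²ψ/∂z² = -20
∇²ψ = -20
At (-3, -1, 1): -20.

-20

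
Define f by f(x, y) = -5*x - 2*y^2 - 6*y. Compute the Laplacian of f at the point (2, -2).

∂²f/∂x² = 0
∂²f/∂y² = -4
∇²f = -4
At (2, -2): -4.

-4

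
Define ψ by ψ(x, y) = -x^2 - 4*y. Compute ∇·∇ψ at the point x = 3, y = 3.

-2

∂²ψ/∂x² = -2
∂²ψ/∂y² = 0
∇²ψ = -2
At (3, 3): -2.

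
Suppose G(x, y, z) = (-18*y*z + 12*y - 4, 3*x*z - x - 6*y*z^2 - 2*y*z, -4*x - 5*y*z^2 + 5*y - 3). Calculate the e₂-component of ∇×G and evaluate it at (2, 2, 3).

(∇×G)_2 = ∂G₁/∂z − ∂G₃/∂x
= -18*y − (-4)
= -18*y + 4
At (2, 2, 3): -32.

-32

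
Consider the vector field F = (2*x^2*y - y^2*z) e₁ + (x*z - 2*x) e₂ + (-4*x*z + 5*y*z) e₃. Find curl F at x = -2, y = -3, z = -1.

(-3, -13, -5)

(∇×F)₁ = ∂F₃/∂y − ∂F₂/∂z = -x + 5*z
(∇×F)₂ = ∂F₁/∂z − ∂F₃/∂x = -y^2 + 4*z
(∇×F)₃ = ∂F₂/∂x − ∂F₁/∂y = -2*x^2 + 2*y*z + z - 2
∇×F = (-x + 5*z, -y^2 + 4*z, -2*x^2 + 2*y*z + z - 2)
At (-2, -3, -1): (-3, -13, -5).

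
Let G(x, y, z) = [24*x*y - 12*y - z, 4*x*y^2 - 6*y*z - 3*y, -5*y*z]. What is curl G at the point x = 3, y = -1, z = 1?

(-11, -1, -56)

(∇×G)₁ = ∂G₃/∂y − ∂G₂/∂z = 6*y - 5*z
(∇×G)₂ = ∂G₁/∂z − ∂G₃/∂x = -1
(∇×G)₃ = ∂G₂/∂x − ∂G₁/∂y = -24*x + 4*y^2 + 12
∇×G = (6*y - 5*z, -1, -24*x + 4*y^2 + 12)
At (3, -1, 1): (-11, -1, -56).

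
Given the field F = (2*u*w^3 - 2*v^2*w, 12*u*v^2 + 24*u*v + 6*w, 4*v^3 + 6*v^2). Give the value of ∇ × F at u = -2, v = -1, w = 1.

(-6, -14, -16)

(∇×F)₁ = ∂F₃/∂v − ∂F₂/∂w = 12*v^2 + 12*v - 6
(∇×F)₂ = ∂F₁/∂w − ∂F₃/∂u = 6*u*w^2 - 2*v^2
(∇×F)₃ = ∂F₂/∂u − ∂F₁/∂v = 12*v^2 + 4*v*w + 24*v
∇×F = (12*v^2 + 12*v - 6, 6*u*w^2 - 2*v^2, 12*v^2 + 4*v*w + 24*v)
At (-2, -1, 1): (-6, -14, -16).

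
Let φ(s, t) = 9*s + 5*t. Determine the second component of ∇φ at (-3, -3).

(∇φ)_2 = ∂φ/∂t = 5
At (-3, -3): 5.

5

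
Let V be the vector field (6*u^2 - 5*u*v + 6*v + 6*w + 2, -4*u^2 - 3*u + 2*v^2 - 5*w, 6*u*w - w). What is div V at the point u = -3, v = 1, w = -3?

-56

∂V₁/∂u = 12*u - 5*v
∂V₂/∂v = 4*v
∂V₃/∂w = 6*u - 1
∇·V = 18*u - v - 1
At (-3, 1, -3): -56.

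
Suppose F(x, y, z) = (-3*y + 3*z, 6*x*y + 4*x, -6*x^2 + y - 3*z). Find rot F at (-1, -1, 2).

(1, -9, 1)

(∇×F)₁ = ∂F₃/∂y − ∂F₂/∂z = 1
(∇×F)₂ = ∂F₁/∂z − ∂F₃/∂x = 12*x + 3
(∇×F)₃ = ∂F₂/∂x − ∂F₁/∂y = 6*y + 7
∇×F = (1, 12*x + 3, 6*y + 7)
At (-1, -1, 2): (1, -9, 1).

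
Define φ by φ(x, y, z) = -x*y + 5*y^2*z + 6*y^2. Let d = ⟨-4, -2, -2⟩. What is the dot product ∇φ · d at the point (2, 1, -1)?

∂φ/∂x = -y
∂φ/∂y = -x + 10*y*z + 12*y
∂φ/∂z = 5*y^2
∇φ at (2, 1, -1) = (-1, 0, 5)
∇φ · d = (-1)(-4) + (0)(-2) + (5)(-2) = -6

-6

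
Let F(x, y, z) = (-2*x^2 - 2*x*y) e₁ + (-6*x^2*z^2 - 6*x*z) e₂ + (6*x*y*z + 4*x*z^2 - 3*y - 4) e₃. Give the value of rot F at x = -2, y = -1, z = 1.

(∇×F)₁ = ∂F₃/∂y − ∂F₂/∂z = 12*x^2*z + 6*x*z + 6*x - 3
(∇×F)₂ = ∂F₁/∂z − ∂F₃/∂x = -6*y*z - 4*z^2
(∇×F)₃ = ∂F₂/∂x − ∂F₁/∂y = -12*x*z^2 + 2*x - 6*z
∇×F = (12*x^2*z + 6*x*z + 6*x - 3, -6*y*z - 4*z^2, -12*x*z^2 + 2*x - 6*z)
At (-2, -1, 1): (21, 2, 14).

(21, 2, 14)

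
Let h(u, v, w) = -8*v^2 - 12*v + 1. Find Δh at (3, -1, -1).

-16

∂²h/∂u² = 0
∂²h/∂v² = -16
∂²h/∂w² = 0
∇²h = -16
At (3, -1, -1): -16.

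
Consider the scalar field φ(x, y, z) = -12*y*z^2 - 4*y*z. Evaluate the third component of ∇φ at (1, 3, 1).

-84

(∇φ)_3 = ∂φ/∂z = -24*y*z - 4*y
At (1, 3, 1): -84.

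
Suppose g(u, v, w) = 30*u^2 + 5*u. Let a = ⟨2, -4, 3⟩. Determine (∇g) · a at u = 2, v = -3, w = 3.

∂g/∂u = 60*u + 5
∂g/∂v = 0
∂g/∂w = 0
∇g at (2, -3, 3) = (125, 0, 0)
∇g · a = (125)(2) + (0)(-4) + (0)(3) = 250

250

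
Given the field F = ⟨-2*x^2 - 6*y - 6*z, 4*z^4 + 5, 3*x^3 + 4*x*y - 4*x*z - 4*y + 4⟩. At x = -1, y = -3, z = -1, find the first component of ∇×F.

(∇×F)_1 = ∂F₃/∂y − ∂F₂/∂z
= 4*x - 4 − (16*z^3)
= 4*x - 16*z^3 - 4
At (-1, -3, -1): 8.

8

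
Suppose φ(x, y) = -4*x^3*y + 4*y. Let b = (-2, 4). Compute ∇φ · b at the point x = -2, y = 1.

240

∂φ/∂x = -12*x^2*y
∂φ/∂y = -4*x^3 + 4
∇φ at (-2, 1) = (-48, 36)
∇φ · b = (-48)(-2) + (36)(4) = 240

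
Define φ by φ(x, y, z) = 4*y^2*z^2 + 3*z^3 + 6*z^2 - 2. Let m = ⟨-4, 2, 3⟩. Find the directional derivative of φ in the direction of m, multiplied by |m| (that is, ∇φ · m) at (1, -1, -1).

-49

∂φ/∂x = 0
∂φ/∂y = 8*y*z^2
∂φ/∂z = 8*y^2*z + 9*z^2 + 12*z
∇φ at (1, -1, -1) = (0, -8, -11)
∇φ · m = (0)(-4) + (-8)(2) + (-11)(3) = -49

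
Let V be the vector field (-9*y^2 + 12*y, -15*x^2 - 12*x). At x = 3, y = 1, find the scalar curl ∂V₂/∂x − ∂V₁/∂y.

∂V₂/∂x = -30*x - 12
∂V₁/∂y = -18*y + 12
Scalar curl = -30*x + 18*y - 24
At (3, 1): -96.

-96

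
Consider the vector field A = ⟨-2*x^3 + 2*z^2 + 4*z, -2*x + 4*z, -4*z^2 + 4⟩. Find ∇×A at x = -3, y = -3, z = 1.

(-4, 8, -2)

(∇×A)₁ = ∂A₃/∂y − ∂A₂/∂z = -4
(∇×A)₂ = ∂A₁/∂z − ∂A₃/∂x = 4*z + 4
(∇×A)₃ = ∂A₂/∂x − ∂A₁/∂y = -2
∇×A = (-4, 4*z + 4, -2)
At (-3, -3, 1): (-4, 8, -2).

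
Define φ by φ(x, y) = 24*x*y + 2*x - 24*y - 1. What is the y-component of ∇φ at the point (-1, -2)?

(∇φ)_2 = ∂φ/∂y = 24*x - 24
At (-1, -2): -48.

-48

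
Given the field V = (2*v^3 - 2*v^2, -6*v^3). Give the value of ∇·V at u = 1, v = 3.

-162

∂V₁/∂u = 0
∂V₂/∂v = -18*v^2
∇·V = -18*v^2
At (1, 3): -162.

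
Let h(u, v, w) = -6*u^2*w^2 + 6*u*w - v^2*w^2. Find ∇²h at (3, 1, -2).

∂²h/∂u² = -12*w^2
∂²h/∂v² = -2*w^2
∂²h/∂w² = -2*(6*u^2 + v^2)
∇²h = -12*u^2 - 2*v^2 - 14*w^2
At (3, 1, -2): -166.

-166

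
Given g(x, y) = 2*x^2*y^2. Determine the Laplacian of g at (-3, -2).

∂²g/∂x² = 4*y^2
∂²g/∂y² = 4*x^2
∇²g = 4*x^2 + 4*y^2
At (-3, -2): 52.

52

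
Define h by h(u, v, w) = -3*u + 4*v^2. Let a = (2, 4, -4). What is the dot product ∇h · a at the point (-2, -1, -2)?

∂h/∂u = -3
∂h/∂v = 8*v
∂h/∂w = 0
∇h at (-2, -1, -2) = (-3, -8, 0)
∇h · a = (-3)(2) + (-8)(4) + (0)(-4) = -38

-38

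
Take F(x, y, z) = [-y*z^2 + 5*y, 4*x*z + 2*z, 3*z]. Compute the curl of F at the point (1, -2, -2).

(∇×F)₁ = ∂F₃/∂y − ∂F₂/∂z = -4*x - 2
(∇×F)₂ = ∂F₁/∂z − ∂F₃/∂x = -2*y*z
(∇×F)₃ = ∂F₂/∂x − ∂F₁/∂y = z^2 + 4*z - 5
∇×F = (-4*x - 2, -2*y*z, z^2 + 4*z - 5)
At (1, -2, -2): (-6, -8, -9).

(-6, -8, -9)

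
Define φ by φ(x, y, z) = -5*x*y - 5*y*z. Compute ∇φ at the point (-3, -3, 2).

(15, 5, 15)

∂φ/∂x = -5*y
∂φ/∂y = -5*x - 5*z
∂φ/∂z = -5*y
∇φ = (-5*y, -5*x - 5*z, -5*y)
At (-3, -3, 2): (15, 5, 15).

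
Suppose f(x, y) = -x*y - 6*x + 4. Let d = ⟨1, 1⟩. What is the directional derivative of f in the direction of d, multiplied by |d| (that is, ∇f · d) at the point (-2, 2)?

∂f/∂x = -y - 6
∂f/∂y = -x
∇f at (-2, 2) = (-8, 2)
∇f · d = (-8)(1) + (2)(1) = -6

-6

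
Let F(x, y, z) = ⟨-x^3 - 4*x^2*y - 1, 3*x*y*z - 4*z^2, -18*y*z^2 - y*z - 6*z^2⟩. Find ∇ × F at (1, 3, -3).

(∇×F)₁ = ∂F₃/∂y − ∂F₂/∂z = -3*x*y - 18*z^2 + 7*z
(∇×F)₂ = ∂F₁/∂z − ∂F₃/∂x = 0
(∇×F)₃ = ∂F₂/∂x − ∂F₁/∂y = 4*x^2 + 3*y*z
∇×F = (-3*x*y - 18*z^2 + 7*z, 0, 4*x^2 + 3*y*z)
At (1, 3, -3): (-192, 0, -23).

(-192, 0, -23)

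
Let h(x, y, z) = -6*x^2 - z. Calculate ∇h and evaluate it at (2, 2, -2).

(-24, 0, -1)

∂h/∂x = -12*x
∂h/∂y = 0
∂h/∂z = -1
∇h = (-12*x, 0, -1)
At (2, 2, -2): (-24, 0, -1).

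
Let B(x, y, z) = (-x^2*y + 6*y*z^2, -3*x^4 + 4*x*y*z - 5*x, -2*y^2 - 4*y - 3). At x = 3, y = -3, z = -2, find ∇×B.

(∇×B)₁ = ∂B₃/∂y − ∂B₂/∂z = -4*x*y - 4*y - 4
(∇×B)₂ = ∂B₁/∂z − ∂B₃/∂x = 12*y*z
(∇×B)₃ = ∂B₂/∂x − ∂B₁/∂y = -12*x^3 + x^2 + 4*y*z - 6*z^2 - 5
∇×B = (-4*x*y - 4*y - 4, 12*y*z, -12*x^3 + x^2 + 4*y*z - 6*z^2 - 5)
At (3, -3, -2): (44, 72, -320).

(44, 72, -320)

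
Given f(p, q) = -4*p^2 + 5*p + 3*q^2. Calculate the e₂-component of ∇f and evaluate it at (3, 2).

12

(∇f)_2 = ∂f/∂q = 6*q
At (3, 2): 12.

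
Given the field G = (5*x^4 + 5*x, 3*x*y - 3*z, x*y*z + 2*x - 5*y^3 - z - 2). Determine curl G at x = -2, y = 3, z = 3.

(∇×G)₁ = ∂G₃/∂y − ∂G₂/∂z = x*z - 15*y^2 + 3
(∇×G)₂ = ∂G₁/∂z − ∂G₃/∂x = -y*z - 2
(∇×G)₃ = ∂G₂/∂x − ∂G₁/∂y = 3*y
∇×G = (x*z - 15*y^2 + 3, -y*z - 2, 3*y)
At (-2, 3, 3): (-138, -11, 9).

(-138, -11, 9)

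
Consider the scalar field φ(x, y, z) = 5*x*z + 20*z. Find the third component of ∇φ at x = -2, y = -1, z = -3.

10

(∇φ)_3 = ∂φ/∂z = 5*x + 20
At (-2, -1, -3): 10.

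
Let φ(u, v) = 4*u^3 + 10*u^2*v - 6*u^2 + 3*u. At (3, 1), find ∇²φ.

∂²φ/∂u² = 4*(6*u + 5*v - 3)
∂²φ/∂v² = 0
∇²φ = 24*u + 20*v - 12
At (3, 1): 80.

80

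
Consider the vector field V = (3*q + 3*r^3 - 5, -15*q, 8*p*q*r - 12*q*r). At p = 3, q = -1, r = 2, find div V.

∂V₁/∂p = 0
∂V₂/∂q = -15
∂V₃/∂r = 8*p*q - 12*q
∇·V = 8*p*q - 12*q - 15
At (3, -1, 2): -27.

-27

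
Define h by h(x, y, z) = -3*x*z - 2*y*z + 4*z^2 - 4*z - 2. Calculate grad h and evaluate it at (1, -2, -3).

(9, 6, -27)

∂h/∂x = -3*z
∂h/∂y = -2*z
∂h/∂z = -3*x - 2*y + 8*z - 4
∇h = (-3*z, -2*z, -3*x - 2*y + 8*z - 4)
At (1, -2, -3): (9, 6, -27).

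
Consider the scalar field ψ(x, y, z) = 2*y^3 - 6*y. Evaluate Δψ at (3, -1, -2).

∂²ψ/∂x² = 0
∂²ψ/∂y² = 12*y
∂²ψ/∂z² = 0
∇²ψ = 12*y
At (3, -1, -2): -12.

-12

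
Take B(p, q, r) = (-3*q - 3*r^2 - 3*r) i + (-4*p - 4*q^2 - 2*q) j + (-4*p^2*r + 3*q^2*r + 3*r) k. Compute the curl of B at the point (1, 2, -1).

(∇×B)₁ = ∂B₃/∂q − ∂B₂/∂r = 6*q*r
(∇×B)₂ = ∂B₁/∂r − ∂B₃/∂p = 8*p*r - 6*r - 3
(∇×B)₃ = ∂B₂/∂p − ∂B₁/∂q = -1
∇×B = (6*q*r, 8*p*r - 6*r - 3, -1)
At (1, 2, -1): (-12, -5, -1).

(-12, -5, -1)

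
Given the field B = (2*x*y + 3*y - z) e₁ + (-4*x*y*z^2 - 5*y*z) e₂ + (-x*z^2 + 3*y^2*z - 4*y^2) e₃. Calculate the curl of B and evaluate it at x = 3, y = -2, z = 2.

(∇×B)₁ = ∂B₃/∂y − ∂B₂/∂z = 8*x*y*z + 6*y*z - 3*y
(∇×B)₂ = ∂B₁/∂z − ∂B₃/∂x = z^2 - 1
(∇×B)₃ = ∂B₂/∂x − ∂B₁/∂y = -2*x - 4*y*z^2 - 3
∇×B = (8*x*y*z + 6*y*z - 3*y, z^2 - 1, -2*x - 4*y*z^2 - 3)
At (3, -2, 2): (-114, 3, 23).

(-114, 3, 23)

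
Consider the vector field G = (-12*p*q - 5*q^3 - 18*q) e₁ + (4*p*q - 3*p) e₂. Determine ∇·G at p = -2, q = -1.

∂G₁/∂p = -12*q
∂G₂/∂q = 4*p
∇·G = 4*p - 12*q
At (-2, -1): 4.

4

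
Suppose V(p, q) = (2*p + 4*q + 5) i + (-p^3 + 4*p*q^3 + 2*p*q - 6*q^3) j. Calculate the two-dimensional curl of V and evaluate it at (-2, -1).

-22

∂V₂/∂p = -3*p^2 + 4*q^3 + 2*q
∂V₁/∂q = 4
Scalar curl = -3*p^2 + 4*q^3 + 2*q - 4
At (-2, -1): -22.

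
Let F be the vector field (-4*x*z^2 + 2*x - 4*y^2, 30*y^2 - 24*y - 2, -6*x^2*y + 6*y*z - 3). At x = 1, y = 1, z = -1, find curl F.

(-12, 20, 8)

(∇×F)₁ = ∂F₃/∂y − ∂F₂/∂z = -6*x^2 + 6*z
(∇×F)₂ = ∂F₁/∂z − ∂F₃/∂x = 12*x*y - 8*x*z
(∇×F)₃ = ∂F₂/∂x − ∂F₁/∂y = 8*y
∇×F = (-6*x^2 + 6*z, 12*x*y - 8*x*z, 8*y)
At (1, 1, -1): (-12, 20, 8).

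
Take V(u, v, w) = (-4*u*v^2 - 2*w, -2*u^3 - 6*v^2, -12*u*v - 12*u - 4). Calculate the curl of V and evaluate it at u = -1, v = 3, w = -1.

(12, 46, -30)

(∇×V)₁ = ∂V₃/∂v − ∂V₂/∂w = -12*u
(∇×V)₂ = ∂V₁/∂w − ∂V₃/∂u = 12*v + 10
(∇×V)₃ = ∂V₂/∂u − ∂V₁/∂v = -6*u^2 + 8*u*v
∇×V = (-12*u, 12*v + 10, -6*u^2 + 8*u*v)
At (-1, 3, -1): (12, 46, -30).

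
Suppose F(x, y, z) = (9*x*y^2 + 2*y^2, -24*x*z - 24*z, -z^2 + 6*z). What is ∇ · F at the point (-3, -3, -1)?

∂F₁/∂x = 9*y^2
∂F₂/∂y = 0
∂F₃/∂z = -2*z + 6
∇·F = 9*y^2 - 2*z + 6
At (-3, -3, -1): 89.

89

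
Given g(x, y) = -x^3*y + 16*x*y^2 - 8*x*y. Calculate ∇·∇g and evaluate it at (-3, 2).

-60

∂²g/∂x² = -6*x*y
∂²g/∂y² = 32*x
∇²g = -6*x*y + 32*x
At (-3, 2): -60.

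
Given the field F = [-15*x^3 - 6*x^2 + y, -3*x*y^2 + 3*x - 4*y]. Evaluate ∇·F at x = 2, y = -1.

-196

∂F₁/∂x = -45*x^2 - 12*x
∂F₂/∂y = -6*x*y - 4
∇·F = -45*x^2 - 6*x*y - 12*x - 4
At (2, -1): -196.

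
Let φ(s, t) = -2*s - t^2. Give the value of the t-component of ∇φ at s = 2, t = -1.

2

(∇φ)_2 = ∂φ/∂t = -2*t
At (2, -1): 2.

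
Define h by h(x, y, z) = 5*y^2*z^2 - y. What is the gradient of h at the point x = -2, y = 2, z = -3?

(0, 179, -120)

∂h/∂x = 0
∂h/∂y = 10*y*z^2 - 1
∂h/∂z = 10*y^2*z
∇h = (0, 10*y*z^2 - 1, 10*y^2*z)
At (-2, 2, -3): (0, 179, -120).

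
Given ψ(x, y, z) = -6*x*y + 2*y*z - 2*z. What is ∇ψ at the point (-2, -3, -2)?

(18, 8, -8)

∂ψ/∂x = -6*y
∂ψ/∂y = -6*x + 2*z
∂ψ/∂z = 2*y - 2
∇ψ = (-6*y, -6*x + 2*z, 2*y - 2)
At (-2, -3, -2): (18, 8, -8).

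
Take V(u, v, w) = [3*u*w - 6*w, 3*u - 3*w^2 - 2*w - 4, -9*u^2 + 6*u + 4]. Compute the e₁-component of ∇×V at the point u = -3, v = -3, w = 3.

20

(∇×V)_1 = ∂V₃/∂v − ∂V₂/∂w
= 0 − (-6*w - 2)
= 6*w + 2
At (-3, -3, 3): 20.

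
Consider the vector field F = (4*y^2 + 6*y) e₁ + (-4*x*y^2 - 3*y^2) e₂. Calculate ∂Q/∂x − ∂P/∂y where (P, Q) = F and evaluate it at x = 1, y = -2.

-6

∂F₂/∂x = -4*y^2
∂F₁/∂y = 8*y + 6
Scalar curl = -4*y^2 - 8*y - 6
At (1, -2): -6.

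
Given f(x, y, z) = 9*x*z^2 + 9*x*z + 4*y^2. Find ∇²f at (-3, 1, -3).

-46

∂²f/∂x² = 0
∂²f/∂y² = 8
∂²f/∂z² = 18*x
∇²f = 18*x + 8
At (-3, 1, -3): -46.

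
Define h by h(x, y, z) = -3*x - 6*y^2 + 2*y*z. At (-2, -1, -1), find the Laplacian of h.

-12

∂²h/∂x² = 0
∂²h/∂y² = -12
∂²h/∂z² = 0
∇²h = -12
At (-2, -1, -1): -12.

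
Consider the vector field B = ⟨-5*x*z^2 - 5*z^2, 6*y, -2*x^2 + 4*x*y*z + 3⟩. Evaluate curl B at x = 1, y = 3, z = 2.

(8, -60, 0)

(∇×B)₁ = ∂B₃/∂y − ∂B₂/∂z = 4*x*z
(∇×B)₂ = ∂B₁/∂z − ∂B₃/∂x = -10*x*z + 4*x - 4*y*z - 10*z
(∇×B)₃ = ∂B₂/∂x − ∂B₁/∂y = 0
∇×B = (4*x*z, -10*x*z + 4*x - 4*y*z - 10*z, 0)
At (1, 3, 2): (8, -60, 0).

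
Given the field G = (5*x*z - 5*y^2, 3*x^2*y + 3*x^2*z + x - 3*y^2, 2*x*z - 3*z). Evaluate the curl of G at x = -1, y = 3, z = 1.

(-3, -7, 7)

(∇×G)₁ = ∂G₃/∂y − ∂G₂/∂z = -3*x^2
(∇×G)₂ = ∂G₁/∂z − ∂G₃/∂x = 5*x - 2*z
(∇×G)₃ = ∂G₂/∂x − ∂G₁/∂y = 6*x*y + 6*x*z + 10*y + 1
∇×G = (-3*x^2, 5*x - 2*z, 6*x*y + 6*x*z + 10*y + 1)
At (-1, 3, 1): (-3, -7, 7).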